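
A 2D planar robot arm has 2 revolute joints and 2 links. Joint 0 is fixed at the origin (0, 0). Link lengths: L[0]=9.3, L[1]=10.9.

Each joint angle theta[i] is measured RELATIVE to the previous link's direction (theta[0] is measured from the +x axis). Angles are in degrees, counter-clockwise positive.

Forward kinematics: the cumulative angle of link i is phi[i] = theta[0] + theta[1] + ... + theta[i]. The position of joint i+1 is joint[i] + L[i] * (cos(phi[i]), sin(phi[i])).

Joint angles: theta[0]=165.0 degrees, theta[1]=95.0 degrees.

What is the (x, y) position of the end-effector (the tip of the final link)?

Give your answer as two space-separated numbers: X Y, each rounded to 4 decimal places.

Answer: -10.8759 -8.3274

Derivation:
joint[0] = (0.0000, 0.0000)  (base)
link 0: phi[0] = 165 = 165 deg
  cos(165 deg) = -0.9659, sin(165 deg) = 0.2588
  joint[1] = (0.0000, 0.0000) + 9.3 * (-0.9659, 0.2588) = (0.0000 + -8.9831, 0.0000 + 2.4070) = (-8.9831, 2.4070)
link 1: phi[1] = 165 + 95 = 260 deg
  cos(260 deg) = -0.1736, sin(260 deg) = -0.9848
  joint[2] = (-8.9831, 2.4070) + 10.9 * (-0.1736, -0.9848) = (-8.9831 + -1.8928, 2.4070 + -10.7344) = (-10.8759, -8.3274)
End effector: (-10.8759, -8.3274)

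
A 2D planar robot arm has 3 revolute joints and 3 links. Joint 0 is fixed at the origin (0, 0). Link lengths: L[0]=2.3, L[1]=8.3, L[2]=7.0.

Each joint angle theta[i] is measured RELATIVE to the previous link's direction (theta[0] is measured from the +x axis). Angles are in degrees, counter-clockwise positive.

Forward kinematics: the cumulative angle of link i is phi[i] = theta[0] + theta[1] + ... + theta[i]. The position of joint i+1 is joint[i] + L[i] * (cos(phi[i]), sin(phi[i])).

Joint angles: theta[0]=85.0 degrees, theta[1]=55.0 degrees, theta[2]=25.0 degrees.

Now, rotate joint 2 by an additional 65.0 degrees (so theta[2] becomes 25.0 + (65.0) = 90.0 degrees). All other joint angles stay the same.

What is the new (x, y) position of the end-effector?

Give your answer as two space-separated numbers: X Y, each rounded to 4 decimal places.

Answer: -10.6572 2.2641

Derivation:
joint[0] = (0.0000, 0.0000)  (base)
link 0: phi[0] = 85 = 85 deg
  cos(85 deg) = 0.0872, sin(85 deg) = 0.9962
  joint[1] = (0.0000, 0.0000) + 2.3 * (0.0872, 0.9962) = (0.0000 + 0.2005, 0.0000 + 2.2912) = (0.2005, 2.2912)
link 1: phi[1] = 85 + 55 = 140 deg
  cos(140 deg) = -0.7660, sin(140 deg) = 0.6428
  joint[2] = (0.2005, 2.2912) + 8.3 * (-0.7660, 0.6428) = (0.2005 + -6.3582, 2.2912 + 5.3351) = (-6.1577, 7.6264)
link 2: phi[2] = 85 + 55 + 90 = 230 deg
  cos(230 deg) = -0.6428, sin(230 deg) = -0.7660
  joint[3] = (-6.1577, 7.6264) + 7 * (-0.6428, -0.7660) = (-6.1577 + -4.4995, 7.6264 + -5.3623) = (-10.6572, 2.2641)
End effector: (-10.6572, 2.2641)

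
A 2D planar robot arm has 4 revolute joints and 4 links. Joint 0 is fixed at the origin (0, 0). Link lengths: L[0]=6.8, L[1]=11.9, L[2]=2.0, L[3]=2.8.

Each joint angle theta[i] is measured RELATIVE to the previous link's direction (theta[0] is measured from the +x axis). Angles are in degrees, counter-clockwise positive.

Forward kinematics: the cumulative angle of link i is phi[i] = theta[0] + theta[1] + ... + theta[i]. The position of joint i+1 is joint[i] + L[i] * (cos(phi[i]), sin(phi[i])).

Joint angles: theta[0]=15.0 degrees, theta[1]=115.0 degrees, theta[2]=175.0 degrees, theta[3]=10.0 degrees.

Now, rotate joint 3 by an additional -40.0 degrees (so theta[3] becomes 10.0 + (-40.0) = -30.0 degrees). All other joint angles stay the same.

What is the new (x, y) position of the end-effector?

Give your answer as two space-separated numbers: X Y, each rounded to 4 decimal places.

Answer: 0.3103 6.4482

Derivation:
joint[0] = (0.0000, 0.0000)  (base)
link 0: phi[0] = 15 = 15 deg
  cos(15 deg) = 0.9659, sin(15 deg) = 0.2588
  joint[1] = (0.0000, 0.0000) + 6.8 * (0.9659, 0.2588) = (0.0000 + 6.5683, 0.0000 + 1.7600) = (6.5683, 1.7600)
link 1: phi[1] = 15 + 115 = 130 deg
  cos(130 deg) = -0.6428, sin(130 deg) = 0.7660
  joint[2] = (6.5683, 1.7600) + 11.9 * (-0.6428, 0.7660) = (6.5683 + -7.6492, 1.7600 + 9.1159) = (-1.0809, 10.8759)
link 2: phi[2] = 15 + 115 + 175 = 305 deg
  cos(305 deg) = 0.5736, sin(305 deg) = -0.8192
  joint[3] = (-1.0809, 10.8759) + 2 * (0.5736, -0.8192) = (-1.0809 + 1.1472, 10.8759 + -1.6383) = (0.0663, 9.2376)
link 3: phi[3] = 15 + 115 + 175 + -30 = 275 deg
  cos(275 deg) = 0.0872, sin(275 deg) = -0.9962
  joint[4] = (0.0663, 9.2376) + 2.8 * (0.0872, -0.9962) = (0.0663 + 0.2440, 9.2376 + -2.7893) = (0.3103, 6.4482)
End effector: (0.3103, 6.4482)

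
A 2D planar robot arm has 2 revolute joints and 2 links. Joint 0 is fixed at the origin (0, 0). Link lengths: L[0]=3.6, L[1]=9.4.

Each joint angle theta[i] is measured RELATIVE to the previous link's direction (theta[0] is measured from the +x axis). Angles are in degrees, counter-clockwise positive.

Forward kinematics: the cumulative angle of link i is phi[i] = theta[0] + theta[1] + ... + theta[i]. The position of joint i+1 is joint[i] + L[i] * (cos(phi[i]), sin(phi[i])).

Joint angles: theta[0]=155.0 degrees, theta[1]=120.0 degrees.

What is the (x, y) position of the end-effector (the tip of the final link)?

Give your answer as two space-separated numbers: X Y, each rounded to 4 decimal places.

Answer: -2.4434 -7.8428

Derivation:
joint[0] = (0.0000, 0.0000)  (base)
link 0: phi[0] = 155 = 155 deg
  cos(155 deg) = -0.9063, sin(155 deg) = 0.4226
  joint[1] = (0.0000, 0.0000) + 3.6 * (-0.9063, 0.4226) = (0.0000 + -3.2627, 0.0000 + 1.5214) = (-3.2627, 1.5214)
link 1: phi[1] = 155 + 120 = 275 deg
  cos(275 deg) = 0.0872, sin(275 deg) = -0.9962
  joint[2] = (-3.2627, 1.5214) + 9.4 * (0.0872, -0.9962) = (-3.2627 + 0.8193, 1.5214 + -9.3642) = (-2.4434, -7.8428)
End effector: (-2.4434, -7.8428)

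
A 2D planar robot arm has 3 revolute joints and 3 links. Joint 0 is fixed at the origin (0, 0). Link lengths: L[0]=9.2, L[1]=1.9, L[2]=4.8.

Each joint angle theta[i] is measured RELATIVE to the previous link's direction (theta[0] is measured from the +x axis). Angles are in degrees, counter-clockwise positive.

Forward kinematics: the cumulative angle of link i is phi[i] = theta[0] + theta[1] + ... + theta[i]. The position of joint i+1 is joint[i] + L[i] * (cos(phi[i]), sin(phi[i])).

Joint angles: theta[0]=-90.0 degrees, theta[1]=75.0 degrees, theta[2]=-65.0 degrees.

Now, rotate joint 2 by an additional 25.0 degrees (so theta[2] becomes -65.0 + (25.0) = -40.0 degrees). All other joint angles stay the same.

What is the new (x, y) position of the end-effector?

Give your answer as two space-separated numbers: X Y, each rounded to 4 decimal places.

Answer: 4.5884 -13.6237

Derivation:
joint[0] = (0.0000, 0.0000)  (base)
link 0: phi[0] = -90 = -90 deg
  cos(-90 deg) = 0.0000, sin(-90 deg) = -1.0000
  joint[1] = (0.0000, 0.0000) + 9.2 * (0.0000, -1.0000) = (0.0000 + 0.0000, 0.0000 + -9.2000) = (0.0000, -9.2000)
link 1: phi[1] = -90 + 75 = -15 deg
  cos(-15 deg) = 0.9659, sin(-15 deg) = -0.2588
  joint[2] = (0.0000, -9.2000) + 1.9 * (0.9659, -0.2588) = (0.0000 + 1.8353, -9.2000 + -0.4918) = (1.8353, -9.6918)
link 2: phi[2] = -90 + 75 + -40 = -55 deg
  cos(-55 deg) = 0.5736, sin(-55 deg) = -0.8192
  joint[3] = (1.8353, -9.6918) + 4.8 * (0.5736, -0.8192) = (1.8353 + 2.7532, -9.6918 + -3.9319) = (4.5884, -13.6237)
End effector: (4.5884, -13.6237)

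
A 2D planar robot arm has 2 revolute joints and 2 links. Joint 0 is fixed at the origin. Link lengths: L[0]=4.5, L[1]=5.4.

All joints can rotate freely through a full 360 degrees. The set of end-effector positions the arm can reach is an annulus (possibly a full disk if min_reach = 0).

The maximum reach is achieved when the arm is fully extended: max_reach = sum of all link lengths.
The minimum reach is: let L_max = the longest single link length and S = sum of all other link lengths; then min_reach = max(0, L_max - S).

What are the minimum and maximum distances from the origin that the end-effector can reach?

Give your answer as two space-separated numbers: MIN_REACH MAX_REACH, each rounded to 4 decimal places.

Link lengths: [4.5, 5.4]
max_reach = 4.5 + 5.4 = 9.9
L_max = max([4.5, 5.4]) = 5.4
S (sum of others) = 9.9 - 5.4 = 4.5
min_reach = max(0, 5.4 - 4.5) = max(0, 0.9) = 0.9

Answer: 0.9000 9.9000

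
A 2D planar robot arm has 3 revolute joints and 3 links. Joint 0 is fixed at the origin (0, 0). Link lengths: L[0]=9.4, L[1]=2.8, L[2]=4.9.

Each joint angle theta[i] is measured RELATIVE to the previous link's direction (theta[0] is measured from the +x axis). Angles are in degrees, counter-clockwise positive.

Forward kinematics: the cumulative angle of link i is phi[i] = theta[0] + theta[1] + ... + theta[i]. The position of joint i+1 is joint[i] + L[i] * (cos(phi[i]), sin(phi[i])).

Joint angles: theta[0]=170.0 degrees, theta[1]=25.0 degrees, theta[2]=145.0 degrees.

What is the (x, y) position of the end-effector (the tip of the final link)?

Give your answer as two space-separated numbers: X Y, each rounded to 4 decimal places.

Answer: -7.3573 -0.7683

Derivation:
joint[0] = (0.0000, 0.0000)  (base)
link 0: phi[0] = 170 = 170 deg
  cos(170 deg) = -0.9848, sin(170 deg) = 0.1736
  joint[1] = (0.0000, 0.0000) + 9.4 * (-0.9848, 0.1736) = (0.0000 + -9.2572, 0.0000 + 1.6323) = (-9.2572, 1.6323)
link 1: phi[1] = 170 + 25 = 195 deg
  cos(195 deg) = -0.9659, sin(195 deg) = -0.2588
  joint[2] = (-9.2572, 1.6323) + 2.8 * (-0.9659, -0.2588) = (-9.2572 + -2.7046, 1.6323 + -0.7247) = (-11.9618, 0.9076)
link 2: phi[2] = 170 + 25 + 145 = 340 deg
  cos(340 deg) = 0.9397, sin(340 deg) = -0.3420
  joint[3] = (-11.9618, 0.9076) + 4.9 * (0.9397, -0.3420) = (-11.9618 + 4.6045, 0.9076 + -1.6759) = (-7.3573, -0.7683)
End effector: (-7.3573, -0.7683)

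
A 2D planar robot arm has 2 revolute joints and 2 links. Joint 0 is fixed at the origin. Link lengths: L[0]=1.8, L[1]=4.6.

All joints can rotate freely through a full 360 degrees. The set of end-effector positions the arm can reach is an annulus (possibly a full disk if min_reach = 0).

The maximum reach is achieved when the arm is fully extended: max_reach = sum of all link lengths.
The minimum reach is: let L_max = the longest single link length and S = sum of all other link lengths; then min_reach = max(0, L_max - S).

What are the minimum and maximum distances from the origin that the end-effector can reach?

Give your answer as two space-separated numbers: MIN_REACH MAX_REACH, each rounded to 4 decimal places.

Answer: 2.8000 6.4000

Derivation:
Link lengths: [1.8, 4.6]
max_reach = 1.8 + 4.6 = 6.4
L_max = max([1.8, 4.6]) = 4.6
S (sum of others) = 6.4 - 4.6 = 1.8
min_reach = max(0, 4.6 - 1.8) = max(0, 2.8) = 2.8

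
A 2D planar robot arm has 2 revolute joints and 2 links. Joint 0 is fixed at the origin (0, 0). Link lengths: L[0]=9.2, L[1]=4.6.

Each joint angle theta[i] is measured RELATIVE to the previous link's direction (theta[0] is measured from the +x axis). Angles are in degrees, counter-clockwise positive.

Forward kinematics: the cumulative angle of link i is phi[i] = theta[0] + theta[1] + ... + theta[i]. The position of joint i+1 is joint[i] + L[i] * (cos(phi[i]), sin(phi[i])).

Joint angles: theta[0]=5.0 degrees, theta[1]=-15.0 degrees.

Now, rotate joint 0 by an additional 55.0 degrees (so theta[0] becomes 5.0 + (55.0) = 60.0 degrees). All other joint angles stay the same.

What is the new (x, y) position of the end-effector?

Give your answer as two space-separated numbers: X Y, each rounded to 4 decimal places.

Answer: 7.8527 11.2201

Derivation:
joint[0] = (0.0000, 0.0000)  (base)
link 0: phi[0] = 60 = 60 deg
  cos(60 deg) = 0.5000, sin(60 deg) = 0.8660
  joint[1] = (0.0000, 0.0000) + 9.2 * (0.5000, 0.8660) = (0.0000 + 4.6000, 0.0000 + 7.9674) = (4.6000, 7.9674)
link 1: phi[1] = 60 + -15 = 45 deg
  cos(45 deg) = 0.7071, sin(45 deg) = 0.7071
  joint[2] = (4.6000, 7.9674) + 4.6 * (0.7071, 0.7071) = (4.6000 + 3.2527, 7.9674 + 3.2527) = (7.8527, 11.2201)
End effector: (7.8527, 11.2201)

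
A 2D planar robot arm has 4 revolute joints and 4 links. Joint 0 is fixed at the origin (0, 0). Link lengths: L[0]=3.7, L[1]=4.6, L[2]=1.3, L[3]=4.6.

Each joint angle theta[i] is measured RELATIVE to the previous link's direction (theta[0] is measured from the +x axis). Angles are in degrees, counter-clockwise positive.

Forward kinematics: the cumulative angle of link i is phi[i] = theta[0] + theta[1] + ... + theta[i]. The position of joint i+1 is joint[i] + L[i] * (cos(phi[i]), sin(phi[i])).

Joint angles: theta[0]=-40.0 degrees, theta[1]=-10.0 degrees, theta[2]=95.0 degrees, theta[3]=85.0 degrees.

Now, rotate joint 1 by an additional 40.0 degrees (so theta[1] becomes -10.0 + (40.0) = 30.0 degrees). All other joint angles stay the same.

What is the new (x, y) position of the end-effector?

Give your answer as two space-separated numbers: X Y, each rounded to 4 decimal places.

Answer: 2.9477 -1.0833

Derivation:
joint[0] = (0.0000, 0.0000)  (base)
link 0: phi[0] = -40 = -40 deg
  cos(-40 deg) = 0.7660, sin(-40 deg) = -0.6428
  joint[1] = (0.0000, 0.0000) + 3.7 * (0.7660, -0.6428) = (0.0000 + 2.8344, 0.0000 + -2.3783) = (2.8344, -2.3783)
link 1: phi[1] = -40 + 30 = -10 deg
  cos(-10 deg) = 0.9848, sin(-10 deg) = -0.1736
  joint[2] = (2.8344, -2.3783) + 4.6 * (0.9848, -0.1736) = (2.8344 + 4.5301, -2.3783 + -0.7988) = (7.3645, -3.1771)
link 2: phi[2] = -40 + 30 + 95 = 85 deg
  cos(85 deg) = 0.0872, sin(85 deg) = 0.9962
  joint[3] = (7.3645, -3.1771) + 1.3 * (0.0872, 0.9962) = (7.3645 + 0.1133, -3.1771 + 1.2951) = (7.4778, -1.8820)
link 3: phi[3] = -40 + 30 + 95 + 85 = 170 deg
  cos(170 deg) = -0.9848, sin(170 deg) = 0.1736
  joint[4] = (7.4778, -1.8820) + 4.6 * (-0.9848, 0.1736) = (7.4778 + -4.5301, -1.8820 + 0.7988) = (2.9477, -1.0833)
End effector: (2.9477, -1.0833)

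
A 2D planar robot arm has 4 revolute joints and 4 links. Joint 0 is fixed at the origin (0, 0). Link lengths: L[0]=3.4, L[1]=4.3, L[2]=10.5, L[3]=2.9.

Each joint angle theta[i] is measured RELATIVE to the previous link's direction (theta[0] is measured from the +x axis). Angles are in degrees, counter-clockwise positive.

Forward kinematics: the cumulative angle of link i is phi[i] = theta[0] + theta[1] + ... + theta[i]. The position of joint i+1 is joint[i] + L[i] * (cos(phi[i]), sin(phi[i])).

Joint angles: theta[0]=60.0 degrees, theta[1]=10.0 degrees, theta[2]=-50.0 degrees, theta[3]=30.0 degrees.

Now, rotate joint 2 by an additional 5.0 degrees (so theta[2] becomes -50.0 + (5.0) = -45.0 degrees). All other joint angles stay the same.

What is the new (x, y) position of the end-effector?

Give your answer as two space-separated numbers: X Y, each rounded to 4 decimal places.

Answer: 14.3503 13.7982

Derivation:
joint[0] = (0.0000, 0.0000)  (base)
link 0: phi[0] = 60 = 60 deg
  cos(60 deg) = 0.5000, sin(60 deg) = 0.8660
  joint[1] = (0.0000, 0.0000) + 3.4 * (0.5000, 0.8660) = (0.0000 + 1.7000, 0.0000 + 2.9445) = (1.7000, 2.9445)
link 1: phi[1] = 60 + 10 = 70 deg
  cos(70 deg) = 0.3420, sin(70 deg) = 0.9397
  joint[2] = (1.7000, 2.9445) + 4.3 * (0.3420, 0.9397) = (1.7000 + 1.4707, 2.9445 + 4.0407) = (3.1707, 6.9852)
link 2: phi[2] = 60 + 10 + -45 = 25 deg
  cos(25 deg) = 0.9063, sin(25 deg) = 0.4226
  joint[3] = (3.1707, 6.9852) + 10.5 * (0.9063, 0.4226) = (3.1707 + 9.5162, 6.9852 + 4.4375) = (12.6869, 11.4227)
link 3: phi[3] = 60 + 10 + -45 + 30 = 55 deg
  cos(55 deg) = 0.5736, sin(55 deg) = 0.8192
  joint[4] = (12.6869, 11.4227) + 2.9 * (0.5736, 0.8192) = (12.6869 + 1.6634, 11.4227 + 2.3755) = (14.3503, 13.7982)
End effector: (14.3503, 13.7982)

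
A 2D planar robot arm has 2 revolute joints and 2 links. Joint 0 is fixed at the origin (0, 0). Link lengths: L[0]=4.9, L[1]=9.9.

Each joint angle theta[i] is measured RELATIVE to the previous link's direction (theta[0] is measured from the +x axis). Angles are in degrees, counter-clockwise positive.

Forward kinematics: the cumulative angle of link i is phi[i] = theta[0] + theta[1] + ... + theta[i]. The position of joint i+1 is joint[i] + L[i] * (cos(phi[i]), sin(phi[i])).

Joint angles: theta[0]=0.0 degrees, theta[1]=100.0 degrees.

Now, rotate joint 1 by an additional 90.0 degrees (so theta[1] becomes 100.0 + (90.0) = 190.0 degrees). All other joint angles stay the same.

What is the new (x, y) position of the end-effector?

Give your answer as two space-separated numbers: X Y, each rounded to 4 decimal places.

joint[0] = (0.0000, 0.0000)  (base)
link 0: phi[0] = 0 = 0 deg
  cos(0 deg) = 1.0000, sin(0 deg) = 0.0000
  joint[1] = (0.0000, 0.0000) + 4.9 * (1.0000, 0.0000) = (0.0000 + 4.9000, 0.0000 + 0.0000) = (4.9000, 0.0000)
link 1: phi[1] = 0 + 190 = 190 deg
  cos(190 deg) = -0.9848, sin(190 deg) = -0.1736
  joint[2] = (4.9000, 0.0000) + 9.9 * (-0.9848, -0.1736) = (4.9000 + -9.7496, 0.0000 + -1.7191) = (-4.8496, -1.7191)
End effector: (-4.8496, -1.7191)

Answer: -4.8496 -1.7191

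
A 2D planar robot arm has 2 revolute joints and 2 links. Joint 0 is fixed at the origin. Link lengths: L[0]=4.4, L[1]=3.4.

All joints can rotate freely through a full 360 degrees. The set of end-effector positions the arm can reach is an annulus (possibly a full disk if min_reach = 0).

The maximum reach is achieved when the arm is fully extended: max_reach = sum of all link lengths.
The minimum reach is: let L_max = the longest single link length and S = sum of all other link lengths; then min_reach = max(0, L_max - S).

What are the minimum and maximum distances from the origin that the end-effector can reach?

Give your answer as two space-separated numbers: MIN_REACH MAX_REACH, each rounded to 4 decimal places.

Link lengths: [4.4, 3.4]
max_reach = 4.4 + 3.4 = 7.8
L_max = max([4.4, 3.4]) = 4.4
S (sum of others) = 7.8 - 4.4 = 3.4
min_reach = max(0, 4.4 - 3.4) = max(0, 1) = 1

Answer: 1.0000 7.8000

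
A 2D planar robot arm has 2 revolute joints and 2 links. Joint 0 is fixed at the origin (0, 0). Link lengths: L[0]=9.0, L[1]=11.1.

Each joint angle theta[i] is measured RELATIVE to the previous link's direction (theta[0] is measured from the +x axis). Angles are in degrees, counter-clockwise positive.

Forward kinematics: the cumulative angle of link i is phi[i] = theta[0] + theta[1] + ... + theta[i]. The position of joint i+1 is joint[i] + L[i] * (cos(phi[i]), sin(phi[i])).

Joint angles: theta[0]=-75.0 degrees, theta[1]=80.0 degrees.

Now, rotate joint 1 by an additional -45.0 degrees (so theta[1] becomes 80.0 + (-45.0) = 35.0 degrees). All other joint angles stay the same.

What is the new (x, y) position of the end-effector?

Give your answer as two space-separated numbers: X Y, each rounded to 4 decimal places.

joint[0] = (0.0000, 0.0000)  (base)
link 0: phi[0] = -75 = -75 deg
  cos(-75 deg) = 0.2588, sin(-75 deg) = -0.9659
  joint[1] = (0.0000, 0.0000) + 9 * (0.2588, -0.9659) = (0.0000 + 2.3294, 0.0000 + -8.6933) = (2.3294, -8.6933)
link 1: phi[1] = -75 + 35 = -40 deg
  cos(-40 deg) = 0.7660, sin(-40 deg) = -0.6428
  joint[2] = (2.3294, -8.6933) + 11.1 * (0.7660, -0.6428) = (2.3294 + 8.5031, -8.6933 + -7.1349) = (10.8325, -15.8283)
End effector: (10.8325, -15.8283)

Answer: 10.8325 -15.8283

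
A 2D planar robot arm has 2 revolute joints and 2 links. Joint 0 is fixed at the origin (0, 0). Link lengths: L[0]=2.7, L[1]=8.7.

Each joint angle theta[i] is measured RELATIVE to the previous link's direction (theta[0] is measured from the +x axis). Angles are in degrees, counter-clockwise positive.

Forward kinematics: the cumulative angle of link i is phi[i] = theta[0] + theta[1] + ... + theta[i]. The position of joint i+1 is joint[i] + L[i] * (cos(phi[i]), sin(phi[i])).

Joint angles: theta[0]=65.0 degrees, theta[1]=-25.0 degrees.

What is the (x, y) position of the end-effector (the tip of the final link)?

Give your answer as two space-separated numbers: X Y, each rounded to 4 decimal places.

joint[0] = (0.0000, 0.0000)  (base)
link 0: phi[0] = 65 = 65 deg
  cos(65 deg) = 0.4226, sin(65 deg) = 0.9063
  joint[1] = (0.0000, 0.0000) + 2.7 * (0.4226, 0.9063) = (0.0000 + 1.1411, 0.0000 + 2.4470) = (1.1411, 2.4470)
link 1: phi[1] = 65 + -25 = 40 deg
  cos(40 deg) = 0.7660, sin(40 deg) = 0.6428
  joint[2] = (1.1411, 2.4470) + 8.7 * (0.7660, 0.6428) = (1.1411 + 6.6646, 2.4470 + 5.5923) = (7.8057, 8.0393)
End effector: (7.8057, 8.0393)

Answer: 7.8057 8.0393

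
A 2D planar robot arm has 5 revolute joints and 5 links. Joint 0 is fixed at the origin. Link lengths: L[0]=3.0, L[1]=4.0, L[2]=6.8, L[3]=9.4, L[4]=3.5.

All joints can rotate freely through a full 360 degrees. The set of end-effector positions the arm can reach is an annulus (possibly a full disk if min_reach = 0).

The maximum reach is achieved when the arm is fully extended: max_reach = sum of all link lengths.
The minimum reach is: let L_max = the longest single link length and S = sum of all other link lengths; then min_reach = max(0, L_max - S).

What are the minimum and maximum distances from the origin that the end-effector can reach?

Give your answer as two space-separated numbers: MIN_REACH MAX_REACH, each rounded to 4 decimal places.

Link lengths: [3.0, 4.0, 6.8, 9.4, 3.5]
max_reach = 3 + 4 + 6.8 + 9.4 + 3.5 = 26.7
L_max = max([3.0, 4.0, 6.8, 9.4, 3.5]) = 9.4
S (sum of others) = 26.7 - 9.4 = 17.3
min_reach = max(0, 9.4 - 17.3) = max(0, -7.9) = 0

Answer: 0.0000 26.7000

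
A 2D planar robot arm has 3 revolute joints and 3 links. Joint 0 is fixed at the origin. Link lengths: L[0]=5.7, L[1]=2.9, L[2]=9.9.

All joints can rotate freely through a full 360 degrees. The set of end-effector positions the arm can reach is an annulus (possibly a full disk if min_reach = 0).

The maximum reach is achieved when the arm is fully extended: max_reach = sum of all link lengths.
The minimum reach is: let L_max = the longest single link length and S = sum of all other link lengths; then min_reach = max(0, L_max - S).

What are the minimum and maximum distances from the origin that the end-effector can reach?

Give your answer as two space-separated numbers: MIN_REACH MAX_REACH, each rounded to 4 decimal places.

Answer: 1.3000 18.5000

Derivation:
Link lengths: [5.7, 2.9, 9.9]
max_reach = 5.7 + 2.9 + 9.9 = 18.5
L_max = max([5.7, 2.9, 9.9]) = 9.9
S (sum of others) = 18.5 - 9.9 = 8.6
min_reach = max(0, 9.9 - 8.6) = max(0, 1.3) = 1.3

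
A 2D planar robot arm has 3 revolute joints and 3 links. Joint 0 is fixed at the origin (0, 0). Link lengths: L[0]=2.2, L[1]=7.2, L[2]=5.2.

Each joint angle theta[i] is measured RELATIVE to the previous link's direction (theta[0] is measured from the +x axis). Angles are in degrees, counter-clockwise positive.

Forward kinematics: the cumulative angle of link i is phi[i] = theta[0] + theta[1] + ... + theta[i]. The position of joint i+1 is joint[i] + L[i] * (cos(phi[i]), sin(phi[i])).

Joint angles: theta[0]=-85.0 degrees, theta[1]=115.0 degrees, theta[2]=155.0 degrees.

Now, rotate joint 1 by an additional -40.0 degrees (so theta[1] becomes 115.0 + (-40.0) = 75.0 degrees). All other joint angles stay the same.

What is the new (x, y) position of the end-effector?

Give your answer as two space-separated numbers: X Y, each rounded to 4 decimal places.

joint[0] = (0.0000, 0.0000)  (base)
link 0: phi[0] = -85 = -85 deg
  cos(-85 deg) = 0.0872, sin(-85 deg) = -0.9962
  joint[1] = (0.0000, 0.0000) + 2.2 * (0.0872, -0.9962) = (0.0000 + 0.1917, 0.0000 + -2.1916) = (0.1917, -2.1916)
link 1: phi[1] = -85 + 75 = -10 deg
  cos(-10 deg) = 0.9848, sin(-10 deg) = -0.1736
  joint[2] = (0.1917, -2.1916) + 7.2 * (0.9848, -0.1736) = (0.1917 + 7.0906, -2.1916 + -1.2503) = (7.2824, -3.4419)
link 2: phi[2] = -85 + 75 + 155 = 145 deg
  cos(145 deg) = -0.8192, sin(145 deg) = 0.5736
  joint[3] = (7.2824, -3.4419) + 5.2 * (-0.8192, 0.5736) = (7.2824 + -4.2596, -3.4419 + 2.9826) = (3.0228, -0.4593)
End effector: (3.0228, -0.4593)

Answer: 3.0228 -0.4593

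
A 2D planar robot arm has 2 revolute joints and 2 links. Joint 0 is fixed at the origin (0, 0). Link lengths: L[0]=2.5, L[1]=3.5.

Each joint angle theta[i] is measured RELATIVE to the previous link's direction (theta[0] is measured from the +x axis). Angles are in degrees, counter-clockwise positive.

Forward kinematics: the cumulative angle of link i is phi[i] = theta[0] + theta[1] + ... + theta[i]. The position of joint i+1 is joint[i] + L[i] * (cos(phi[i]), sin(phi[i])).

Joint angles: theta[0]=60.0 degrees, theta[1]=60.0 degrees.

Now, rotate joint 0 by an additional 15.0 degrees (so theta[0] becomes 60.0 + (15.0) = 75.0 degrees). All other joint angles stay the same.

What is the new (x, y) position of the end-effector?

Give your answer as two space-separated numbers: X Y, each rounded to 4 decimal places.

Answer: -1.8278 4.8897

Derivation:
joint[0] = (0.0000, 0.0000)  (base)
link 0: phi[0] = 75 = 75 deg
  cos(75 deg) = 0.2588, sin(75 deg) = 0.9659
  joint[1] = (0.0000, 0.0000) + 2.5 * (0.2588, 0.9659) = (0.0000 + 0.6470, 0.0000 + 2.4148) = (0.6470, 2.4148)
link 1: phi[1] = 75 + 60 = 135 deg
  cos(135 deg) = -0.7071, sin(135 deg) = 0.7071
  joint[2] = (0.6470, 2.4148) + 3.5 * (-0.7071, 0.7071) = (0.6470 + -2.4749, 2.4148 + 2.4749) = (-1.8278, 4.8897)
End effector: (-1.8278, 4.8897)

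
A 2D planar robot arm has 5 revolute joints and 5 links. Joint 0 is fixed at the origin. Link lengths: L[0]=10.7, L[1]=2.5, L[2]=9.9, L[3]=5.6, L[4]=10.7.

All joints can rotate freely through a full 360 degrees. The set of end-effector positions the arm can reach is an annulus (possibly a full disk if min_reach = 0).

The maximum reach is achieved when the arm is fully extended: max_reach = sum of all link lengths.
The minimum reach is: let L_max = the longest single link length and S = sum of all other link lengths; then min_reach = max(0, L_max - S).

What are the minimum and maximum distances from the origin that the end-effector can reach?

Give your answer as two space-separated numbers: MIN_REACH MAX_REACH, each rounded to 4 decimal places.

Link lengths: [10.7, 2.5, 9.9, 5.6, 10.7]
max_reach = 10.7 + 2.5 + 9.9 + 5.6 + 10.7 = 39.4
L_max = max([10.7, 2.5, 9.9, 5.6, 10.7]) = 10.7
S (sum of others) = 39.4 - 10.7 = 28.7
min_reach = max(0, 10.7 - 28.7) = max(0, -18) = 0

Answer: 0.0000 39.4000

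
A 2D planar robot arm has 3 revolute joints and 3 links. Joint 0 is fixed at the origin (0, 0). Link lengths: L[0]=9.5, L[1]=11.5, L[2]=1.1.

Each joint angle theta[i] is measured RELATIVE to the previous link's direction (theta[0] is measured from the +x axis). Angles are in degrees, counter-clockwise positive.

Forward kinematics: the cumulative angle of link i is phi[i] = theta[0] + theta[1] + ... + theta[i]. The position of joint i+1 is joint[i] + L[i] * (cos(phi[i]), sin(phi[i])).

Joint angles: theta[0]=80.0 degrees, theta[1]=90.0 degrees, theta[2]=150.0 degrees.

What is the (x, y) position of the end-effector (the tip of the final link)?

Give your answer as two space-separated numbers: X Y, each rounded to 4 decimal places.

joint[0] = (0.0000, 0.0000)  (base)
link 0: phi[0] = 80 = 80 deg
  cos(80 deg) = 0.1736, sin(80 deg) = 0.9848
  joint[1] = (0.0000, 0.0000) + 9.5 * (0.1736, 0.9848) = (0.0000 + 1.6497, 0.0000 + 9.3557) = (1.6497, 9.3557)
link 1: phi[1] = 80 + 90 = 170 deg
  cos(170 deg) = -0.9848, sin(170 deg) = 0.1736
  joint[2] = (1.6497, 9.3557) + 11.5 * (-0.9848, 0.1736) = (1.6497 + -11.3253, 9.3557 + 1.9970) = (-9.6756, 11.3526)
link 2: phi[2] = 80 + 90 + 150 = 320 deg
  cos(320 deg) = 0.7660, sin(320 deg) = -0.6428
  joint[3] = (-9.6756, 11.3526) + 1.1 * (0.7660, -0.6428) = (-9.6756 + 0.8426, 11.3526 + -0.7071) = (-8.8330, 10.6456)
End effector: (-8.8330, 10.6456)

Answer: -8.8330 10.6456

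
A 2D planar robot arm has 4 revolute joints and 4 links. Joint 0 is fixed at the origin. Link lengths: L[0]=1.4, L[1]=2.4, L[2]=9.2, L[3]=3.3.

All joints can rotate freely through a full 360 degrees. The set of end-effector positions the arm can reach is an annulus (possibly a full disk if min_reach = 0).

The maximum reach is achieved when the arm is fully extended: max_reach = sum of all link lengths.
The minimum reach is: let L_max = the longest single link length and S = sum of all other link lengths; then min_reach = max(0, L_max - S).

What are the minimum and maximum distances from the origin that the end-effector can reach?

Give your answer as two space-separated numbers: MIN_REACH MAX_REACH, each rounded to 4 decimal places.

Answer: 2.1000 16.3000

Derivation:
Link lengths: [1.4, 2.4, 9.2, 3.3]
max_reach = 1.4 + 2.4 + 9.2 + 3.3 = 16.3
L_max = max([1.4, 2.4, 9.2, 3.3]) = 9.2
S (sum of others) = 16.3 - 9.2 = 7.1
min_reach = max(0, 9.2 - 7.1) = max(0, 2.1) = 2.1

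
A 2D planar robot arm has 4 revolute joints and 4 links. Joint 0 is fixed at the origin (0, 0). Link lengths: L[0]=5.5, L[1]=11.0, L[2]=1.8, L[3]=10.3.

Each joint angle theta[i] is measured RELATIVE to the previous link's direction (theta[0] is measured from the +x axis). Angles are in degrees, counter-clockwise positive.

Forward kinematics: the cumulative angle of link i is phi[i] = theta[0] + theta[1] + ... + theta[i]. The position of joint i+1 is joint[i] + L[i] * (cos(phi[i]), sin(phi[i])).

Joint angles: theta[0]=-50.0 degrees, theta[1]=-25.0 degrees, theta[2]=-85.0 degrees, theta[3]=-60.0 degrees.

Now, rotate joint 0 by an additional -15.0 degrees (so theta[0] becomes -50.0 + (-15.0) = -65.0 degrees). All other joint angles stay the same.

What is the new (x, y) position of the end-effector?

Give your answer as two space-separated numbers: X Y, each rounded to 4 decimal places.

joint[0] = (0.0000, 0.0000)  (base)
link 0: phi[0] = -65 = -65 deg
  cos(-65 deg) = 0.4226, sin(-65 deg) = -0.9063
  joint[1] = (0.0000, 0.0000) + 5.5 * (0.4226, -0.9063) = (0.0000 + 2.3244, 0.0000 + -4.9847) = (2.3244, -4.9847)
link 1: phi[1] = -65 + -25 = -90 deg
  cos(-90 deg) = 0.0000, sin(-90 deg) = -1.0000
  joint[2] = (2.3244, -4.9847) + 11 * (0.0000, -1.0000) = (2.3244 + 0.0000, -4.9847 + -11.0000) = (2.3244, -15.9847)
link 2: phi[2] = -65 + -25 + -85 = -175 deg
  cos(-175 deg) = -0.9962, sin(-175 deg) = -0.0872
  joint[3] = (2.3244, -15.9847) + 1.8 * (-0.9962, -0.0872) = (2.3244 + -1.7932, -15.9847 + -0.1569) = (0.5312, -16.1416)
link 3: phi[3] = -65 + -25 + -85 + -60 = -235 deg
  cos(-235 deg) = -0.5736, sin(-235 deg) = 0.8192
  joint[4] = (0.5312, -16.1416) + 10.3 * (-0.5736, 0.8192) = (0.5312 + -5.9078, -16.1416 + 8.4373) = (-5.3766, -7.7043)
End effector: (-5.3766, -7.7043)

Answer: -5.3766 -7.7043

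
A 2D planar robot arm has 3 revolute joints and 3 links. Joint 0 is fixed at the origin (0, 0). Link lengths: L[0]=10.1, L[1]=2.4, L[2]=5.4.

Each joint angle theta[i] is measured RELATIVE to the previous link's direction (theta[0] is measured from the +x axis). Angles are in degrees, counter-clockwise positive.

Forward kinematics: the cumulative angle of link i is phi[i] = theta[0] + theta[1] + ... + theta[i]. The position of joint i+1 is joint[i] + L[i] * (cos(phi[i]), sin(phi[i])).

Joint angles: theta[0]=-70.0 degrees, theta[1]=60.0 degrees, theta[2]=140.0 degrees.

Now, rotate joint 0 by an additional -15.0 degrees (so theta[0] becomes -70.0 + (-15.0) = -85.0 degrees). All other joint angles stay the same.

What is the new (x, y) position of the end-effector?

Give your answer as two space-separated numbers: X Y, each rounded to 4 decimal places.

Answer: 0.7733 -6.1818

Derivation:
joint[0] = (0.0000, 0.0000)  (base)
link 0: phi[0] = -85 = -85 deg
  cos(-85 deg) = 0.0872, sin(-85 deg) = -0.9962
  joint[1] = (0.0000, 0.0000) + 10.1 * (0.0872, -0.9962) = (0.0000 + 0.8803, 0.0000 + -10.0616) = (0.8803, -10.0616)
link 1: phi[1] = -85 + 60 = -25 deg
  cos(-25 deg) = 0.9063, sin(-25 deg) = -0.4226
  joint[2] = (0.8803, -10.0616) + 2.4 * (0.9063, -0.4226) = (0.8803 + 2.1751, -10.0616 + -1.0143) = (3.0554, -11.0759)
link 2: phi[2] = -85 + 60 + 140 = 115 deg
  cos(115 deg) = -0.4226, sin(115 deg) = 0.9063
  joint[3] = (3.0554, -11.0759) + 5.4 * (-0.4226, 0.9063) = (3.0554 + -2.2821, -11.0759 + 4.8941) = (0.7733, -6.1818)
End effector: (0.7733, -6.1818)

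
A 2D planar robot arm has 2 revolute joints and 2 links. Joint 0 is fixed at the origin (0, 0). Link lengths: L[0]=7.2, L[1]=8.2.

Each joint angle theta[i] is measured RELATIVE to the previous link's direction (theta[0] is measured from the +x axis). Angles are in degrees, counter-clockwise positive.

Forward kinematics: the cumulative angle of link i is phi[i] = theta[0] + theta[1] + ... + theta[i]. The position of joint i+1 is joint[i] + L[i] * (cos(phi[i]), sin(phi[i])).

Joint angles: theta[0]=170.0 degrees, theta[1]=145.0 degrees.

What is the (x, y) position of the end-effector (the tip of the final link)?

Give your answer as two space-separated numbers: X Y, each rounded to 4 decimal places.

Answer: -1.2923 -4.5480

Derivation:
joint[0] = (0.0000, 0.0000)  (base)
link 0: phi[0] = 170 = 170 deg
  cos(170 deg) = -0.9848, sin(170 deg) = 0.1736
  joint[1] = (0.0000, 0.0000) + 7.2 * (-0.9848, 0.1736) = (0.0000 + -7.0906, 0.0000 + 1.2503) = (-7.0906, 1.2503)
link 1: phi[1] = 170 + 145 = 315 deg
  cos(315 deg) = 0.7071, sin(315 deg) = -0.7071
  joint[2] = (-7.0906, 1.2503) + 8.2 * (0.7071, -0.7071) = (-7.0906 + 5.7983, 1.2503 + -5.7983) = (-1.2923, -4.5480)
End effector: (-1.2923, -4.5480)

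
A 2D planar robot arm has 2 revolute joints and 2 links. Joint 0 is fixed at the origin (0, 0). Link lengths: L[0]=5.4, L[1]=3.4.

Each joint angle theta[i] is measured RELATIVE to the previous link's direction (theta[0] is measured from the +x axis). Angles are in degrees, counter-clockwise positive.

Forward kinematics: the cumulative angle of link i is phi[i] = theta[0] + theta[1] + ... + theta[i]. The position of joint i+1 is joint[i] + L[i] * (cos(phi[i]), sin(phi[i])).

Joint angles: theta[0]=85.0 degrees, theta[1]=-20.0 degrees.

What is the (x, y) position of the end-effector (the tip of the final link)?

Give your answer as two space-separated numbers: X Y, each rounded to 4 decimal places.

joint[0] = (0.0000, 0.0000)  (base)
link 0: phi[0] = 85 = 85 deg
  cos(85 deg) = 0.0872, sin(85 deg) = 0.9962
  joint[1] = (0.0000, 0.0000) + 5.4 * (0.0872, 0.9962) = (0.0000 + 0.4706, 0.0000 + 5.3795) = (0.4706, 5.3795)
link 1: phi[1] = 85 + -20 = 65 deg
  cos(65 deg) = 0.4226, sin(65 deg) = 0.9063
  joint[2] = (0.4706, 5.3795) + 3.4 * (0.4226, 0.9063) = (0.4706 + 1.4369, 5.3795 + 3.0814) = (1.9075, 8.4609)
End effector: (1.9075, 8.4609)

Answer: 1.9075 8.4609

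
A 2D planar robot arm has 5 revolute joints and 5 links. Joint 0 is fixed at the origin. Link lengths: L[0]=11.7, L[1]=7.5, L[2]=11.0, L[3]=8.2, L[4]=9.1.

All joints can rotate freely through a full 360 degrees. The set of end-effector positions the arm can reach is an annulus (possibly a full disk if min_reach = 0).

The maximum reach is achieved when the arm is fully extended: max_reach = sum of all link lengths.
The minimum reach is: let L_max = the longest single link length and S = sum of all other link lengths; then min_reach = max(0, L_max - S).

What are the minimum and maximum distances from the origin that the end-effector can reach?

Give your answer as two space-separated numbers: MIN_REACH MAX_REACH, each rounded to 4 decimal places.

Answer: 0.0000 47.5000

Derivation:
Link lengths: [11.7, 7.5, 11.0, 8.2, 9.1]
max_reach = 11.7 + 7.5 + 11 + 8.2 + 9.1 = 47.5
L_max = max([11.7, 7.5, 11.0, 8.2, 9.1]) = 11.7
S (sum of others) = 47.5 - 11.7 = 35.8
min_reach = max(0, 11.7 - 35.8) = max(0, -24.1) = 0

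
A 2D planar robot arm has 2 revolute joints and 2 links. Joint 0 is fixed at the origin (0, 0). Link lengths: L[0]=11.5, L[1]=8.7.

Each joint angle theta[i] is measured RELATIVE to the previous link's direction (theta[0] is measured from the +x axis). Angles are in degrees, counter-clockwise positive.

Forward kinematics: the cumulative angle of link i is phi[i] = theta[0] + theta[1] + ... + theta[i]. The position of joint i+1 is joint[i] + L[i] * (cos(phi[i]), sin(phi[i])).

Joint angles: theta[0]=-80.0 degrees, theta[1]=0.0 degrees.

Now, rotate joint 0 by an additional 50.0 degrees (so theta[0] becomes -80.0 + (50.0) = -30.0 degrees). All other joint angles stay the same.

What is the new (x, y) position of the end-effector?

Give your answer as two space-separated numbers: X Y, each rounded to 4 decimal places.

Answer: 17.4937 -10.1000

Derivation:
joint[0] = (0.0000, 0.0000)  (base)
link 0: phi[0] = -30 = -30 deg
  cos(-30 deg) = 0.8660, sin(-30 deg) = -0.5000
  joint[1] = (0.0000, 0.0000) + 11.5 * (0.8660, -0.5000) = (0.0000 + 9.9593, 0.0000 + -5.7500) = (9.9593, -5.7500)
link 1: phi[1] = -30 + 0 = -30 deg
  cos(-30 deg) = 0.8660, sin(-30 deg) = -0.5000
  joint[2] = (9.9593, -5.7500) + 8.7 * (0.8660, -0.5000) = (9.9593 + 7.5344, -5.7500 + -4.3500) = (17.4937, -10.1000)
End effector: (17.4937, -10.1000)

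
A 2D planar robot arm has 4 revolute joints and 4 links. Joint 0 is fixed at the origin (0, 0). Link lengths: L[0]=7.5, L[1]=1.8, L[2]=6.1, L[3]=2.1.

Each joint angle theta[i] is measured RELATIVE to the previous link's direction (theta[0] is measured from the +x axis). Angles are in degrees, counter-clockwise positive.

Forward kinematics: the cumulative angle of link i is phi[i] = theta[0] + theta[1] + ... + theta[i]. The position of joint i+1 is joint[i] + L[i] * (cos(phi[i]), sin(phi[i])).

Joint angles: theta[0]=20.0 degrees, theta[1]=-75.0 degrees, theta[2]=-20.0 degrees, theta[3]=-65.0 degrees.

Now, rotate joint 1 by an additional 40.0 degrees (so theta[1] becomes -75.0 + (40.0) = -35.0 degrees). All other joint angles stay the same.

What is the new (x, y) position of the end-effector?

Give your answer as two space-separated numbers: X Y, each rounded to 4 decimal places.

Answer: 13.4185 -3.4676

Derivation:
joint[0] = (0.0000, 0.0000)  (base)
link 0: phi[0] = 20 = 20 deg
  cos(20 deg) = 0.9397, sin(20 deg) = 0.3420
  joint[1] = (0.0000, 0.0000) + 7.5 * (0.9397, 0.3420) = (0.0000 + 7.0477, 0.0000 + 2.5652) = (7.0477, 2.5652)
link 1: phi[1] = 20 + -35 = -15 deg
  cos(-15 deg) = 0.9659, sin(-15 deg) = -0.2588
  joint[2] = (7.0477, 2.5652) + 1.8 * (0.9659, -0.2588) = (7.0477 + 1.7387, 2.5652 + -0.4659) = (8.7864, 2.0993)
link 2: phi[2] = 20 + -35 + -20 = -35 deg
  cos(-35 deg) = 0.8192, sin(-35 deg) = -0.5736
  joint[3] = (8.7864, 2.0993) + 6.1 * (0.8192, -0.5736) = (8.7864 + 4.9968, 2.0993 + -3.4988) = (13.7832, -1.3995)
link 3: phi[3] = 20 + -35 + -20 + -65 = -100 deg
  cos(-100 deg) = -0.1736, sin(-100 deg) = -0.9848
  joint[4] = (13.7832, -1.3995) + 2.1 * (-0.1736, -0.9848) = (13.7832 + -0.3647, -1.3995 + -2.0681) = (13.4185, -3.4676)
End effector: (13.4185, -3.4676)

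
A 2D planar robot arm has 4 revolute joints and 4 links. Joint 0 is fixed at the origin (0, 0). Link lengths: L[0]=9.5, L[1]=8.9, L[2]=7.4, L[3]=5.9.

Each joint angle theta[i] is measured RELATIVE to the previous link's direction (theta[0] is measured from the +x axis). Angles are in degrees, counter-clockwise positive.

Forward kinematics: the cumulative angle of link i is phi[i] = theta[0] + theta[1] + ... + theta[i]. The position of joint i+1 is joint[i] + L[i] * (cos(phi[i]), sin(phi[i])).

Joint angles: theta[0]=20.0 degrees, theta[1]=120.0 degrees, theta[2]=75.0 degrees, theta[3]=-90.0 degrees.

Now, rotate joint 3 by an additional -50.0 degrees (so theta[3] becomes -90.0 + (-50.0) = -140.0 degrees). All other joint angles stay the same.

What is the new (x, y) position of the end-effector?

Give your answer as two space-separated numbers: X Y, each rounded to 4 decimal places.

Answer: -2.4254 10.4245

Derivation:
joint[0] = (0.0000, 0.0000)  (base)
link 0: phi[0] = 20 = 20 deg
  cos(20 deg) = 0.9397, sin(20 deg) = 0.3420
  joint[1] = (0.0000, 0.0000) + 9.5 * (0.9397, 0.3420) = (0.0000 + 8.9271, 0.0000 + 3.2492) = (8.9271, 3.2492)
link 1: phi[1] = 20 + 120 = 140 deg
  cos(140 deg) = -0.7660, sin(140 deg) = 0.6428
  joint[2] = (8.9271, 3.2492) + 8.9 * (-0.7660, 0.6428) = (8.9271 + -6.8178, 3.2492 + 5.7208) = (2.1093, 8.9700)
link 2: phi[2] = 20 + 120 + 75 = 215 deg
  cos(215 deg) = -0.8192, sin(215 deg) = -0.5736
  joint[3] = (2.1093, 8.9700) + 7.4 * (-0.8192, -0.5736) = (2.1093 + -6.0617, 8.9700 + -4.2445) = (-3.9524, 4.7255)
link 3: phi[3] = 20 + 120 + 75 + -140 = 75 deg
  cos(75 deg) = 0.2588, sin(75 deg) = 0.9659
  joint[4] = (-3.9524, 4.7255) + 5.9 * (0.2588, 0.9659) = (-3.9524 + 1.5270, 4.7255 + 5.6990) = (-2.4254, 10.4245)
End effector: (-2.4254, 10.4245)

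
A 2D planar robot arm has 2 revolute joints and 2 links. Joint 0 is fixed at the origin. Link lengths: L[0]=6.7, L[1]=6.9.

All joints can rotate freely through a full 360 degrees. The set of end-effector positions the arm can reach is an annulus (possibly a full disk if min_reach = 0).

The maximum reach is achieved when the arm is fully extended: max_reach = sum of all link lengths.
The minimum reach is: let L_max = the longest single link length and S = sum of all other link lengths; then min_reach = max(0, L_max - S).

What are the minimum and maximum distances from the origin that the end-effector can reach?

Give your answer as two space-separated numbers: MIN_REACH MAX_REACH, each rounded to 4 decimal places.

Link lengths: [6.7, 6.9]
max_reach = 6.7 + 6.9 = 13.6
L_max = max([6.7, 6.9]) = 6.9
S (sum of others) = 13.6 - 6.9 = 6.7
min_reach = max(0, 6.9 - 6.7) = max(0, 0.2) = 0.2

Answer: 0.2000 13.6000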